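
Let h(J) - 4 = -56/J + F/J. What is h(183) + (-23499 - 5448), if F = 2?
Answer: -1765541/61 ≈ -28943.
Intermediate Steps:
h(J) = 4 - 54/J (h(J) = 4 + (-56/J + 2/J) = 4 - 54/J)
h(183) + (-23499 - 5448) = (4 - 54/183) + (-23499 - 5448) = (4 - 54*1/183) - 28947 = (4 - 18/61) - 28947 = 226/61 - 28947 = -1765541/61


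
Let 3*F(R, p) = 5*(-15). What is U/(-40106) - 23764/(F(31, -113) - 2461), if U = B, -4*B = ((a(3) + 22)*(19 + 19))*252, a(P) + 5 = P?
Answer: 24366106/2265989 ≈ 10.753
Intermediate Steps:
a(P) = -5 + P
F(R, p) = -25 (F(R, p) = (5*(-15))/3 = (⅓)*(-75) = -25)
B = -47880 (B = -((-5 + 3) + 22)*(19 + 19)*252/4 = -(-2 + 22)*38*252/4 = -20*38*252/4 = -190*252 = -¼*191520 = -47880)
U = -47880
U/(-40106) - 23764/(F(31, -113) - 2461) = -47880/(-40106) - 23764/(-25 - 2461) = -47880*(-1/40106) - 23764/(-2486) = 23940/20053 - 23764*(-1/2486) = 23940/20053 + 11882/1243 = 24366106/2265989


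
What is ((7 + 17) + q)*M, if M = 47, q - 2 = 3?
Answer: 1363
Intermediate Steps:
q = 5 (q = 2 + 3 = 5)
((7 + 17) + q)*M = ((7 + 17) + 5)*47 = (24 + 5)*47 = 29*47 = 1363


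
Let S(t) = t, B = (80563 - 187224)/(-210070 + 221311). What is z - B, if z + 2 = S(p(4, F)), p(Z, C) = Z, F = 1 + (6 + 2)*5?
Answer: 129143/11241 ≈ 11.489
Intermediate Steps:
F = 41 (F = 1 + 8*5 = 1 + 40 = 41)
B = -106661/11241 ≈ -9.4886
z = 2 (z = -2 + 4 = 2)
z - B = 2 - 1*(-106661/11241) = 2 + 106661/11241 = 129143/11241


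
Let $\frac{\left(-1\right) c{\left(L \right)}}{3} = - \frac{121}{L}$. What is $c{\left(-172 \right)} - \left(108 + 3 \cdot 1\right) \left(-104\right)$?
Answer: $\frac{1985205}{172} \approx 11542.0$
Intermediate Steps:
$c{\left(L \right)} = \frac{363}{L}$ ($c{\left(L \right)} = - 3 \left(- \frac{121}{L}\right) = \frac{363}{L}$)
$c{\left(-172 \right)} - \left(108 + 3 \cdot 1\right) \left(-104\right) = \frac{363}{-172} - \left(108 + 3 \cdot 1\right) \left(-104\right) = 363 \left(- \frac{1}{172}\right) - \left(108 + 3\right) \left(-104\right) = - \frac{363}{172} - 111 \left(-104\right) = - \frac{363}{172} - -11544 = - \frac{363}{172} + 11544 = \frac{1985205}{172}$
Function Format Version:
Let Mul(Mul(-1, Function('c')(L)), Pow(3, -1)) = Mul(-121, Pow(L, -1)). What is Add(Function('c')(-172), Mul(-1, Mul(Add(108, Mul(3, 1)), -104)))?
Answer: Rational(1985205, 172) ≈ 11542.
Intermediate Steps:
Function('c')(L) = Mul(363, Pow(L, -1)) (Function('c')(L) = Mul(-3, Mul(-121, Pow(L, -1))) = Mul(363, Pow(L, -1)))
Add(Function('c')(-172), Mul(-1, Mul(Add(108, Mul(3, 1)), -104))) = Add(Mul(363, Pow(-172, -1)), Mul(-1, Mul(Add(108, Mul(3, 1)), -104))) = Add(Mul(363, Rational(-1, 172)), Mul(-1, Mul(Add(108, 3), -104))) = Add(Rational(-363, 172), Mul(-1, Mul(111, -104))) = Add(Rational(-363, 172), Mul(-1, -11544)) = Add(Rational(-363, 172), 11544) = Rational(1985205, 172)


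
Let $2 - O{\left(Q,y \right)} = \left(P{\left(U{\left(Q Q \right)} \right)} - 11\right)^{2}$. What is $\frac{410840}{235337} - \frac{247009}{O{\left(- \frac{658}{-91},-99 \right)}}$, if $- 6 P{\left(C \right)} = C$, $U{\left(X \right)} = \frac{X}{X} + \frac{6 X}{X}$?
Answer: $\frac{299264662724}{176738087} \approx 1693.3$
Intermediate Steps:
$U{\left(X \right)} = 7$ ($U{\left(X \right)} = 1 + 6 = 7$)
$P{\left(C \right)} = - \frac{C}{6}$
$O{\left(Q,y \right)} = - \frac{5257}{36}$ ($O{\left(Q,y \right)} = 2 - \left(\left(- \frac{1}{6}\right) 7 - 11\right)^{2} = 2 - \left(- \frac{7}{6} - 11\right)^{2} = 2 - \left(- \frac{73}{6}\right)^{2} = 2 - \frac{5329}{36} = - \frac{5257}{36}$)
$\frac{410840}{235337} - \frac{247009}{O{\left(- \frac{658}{-91},-99 \right)}} = \frac{410840}{235337} - \frac{247009}{- \frac{5257}{36}} = 410840 \cdot \frac{1}{235337} - - \frac{1270332}{751} = \frac{410840}{235337} + \frac{1270332}{751} = \frac{299264662724}{176738087}$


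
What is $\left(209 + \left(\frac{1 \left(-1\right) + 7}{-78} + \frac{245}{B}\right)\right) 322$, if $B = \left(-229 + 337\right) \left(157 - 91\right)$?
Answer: $\frac{3117416113}{46332} \approx 67284.0$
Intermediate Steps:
$B = 7128$ ($B = 108 \cdot 66 = 7128$)
$\left(209 + \left(\frac{1 \left(-1\right) + 7}{-78} + \frac{245}{B}\right)\right) 322 = \left(209 + \left(\frac{1 \left(-1\right) + 7}{-78} + \frac{245}{7128}\right)\right) 322 = \left(209 + \left(\left(-1 + 7\right) \left(- \frac{1}{78}\right) + 245 \cdot \frac{1}{7128}\right)\right) 322 = \left(209 + \left(6 \left(- \frac{1}{78}\right) + \frac{245}{7128}\right)\right) 322 = \left(209 + \left(- \frac{1}{13} + \frac{245}{7128}\right)\right) 322 = \left(209 - \frac{3943}{92664}\right) 322 = \frac{19362833}{92664} \cdot 322 = \frac{3117416113}{46332}$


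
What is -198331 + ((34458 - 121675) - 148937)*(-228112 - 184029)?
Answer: 97328547383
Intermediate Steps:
-198331 + ((34458 - 121675) - 148937)*(-228112 - 184029) = -198331 + (-87217 - 148937)*(-412141) = -198331 - 236154*(-412141) = -198331 + 97328745714 = 97328547383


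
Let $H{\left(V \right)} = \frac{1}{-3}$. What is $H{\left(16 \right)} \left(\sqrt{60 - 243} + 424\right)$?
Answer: $- \frac{424}{3} - \frac{i \sqrt{183}}{3} \approx -141.33 - 4.5092 i$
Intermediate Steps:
$H{\left(V \right)} = - \frac{1}{3}$
$H{\left(16 \right)} \left(\sqrt{60 - 243} + 424\right) = - \frac{\sqrt{60 - 243} + 424}{3} = - \frac{\sqrt{-183} + 424}{3} = - \frac{i \sqrt{183} + 424}{3} = - \frac{424 + i \sqrt{183}}{3} = - \frac{424}{3} - \frac{i \sqrt{183}}{3}$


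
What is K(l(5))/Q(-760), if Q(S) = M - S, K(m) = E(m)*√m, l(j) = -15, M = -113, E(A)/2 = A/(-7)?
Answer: 30*I*√15/4529 ≈ 0.025655*I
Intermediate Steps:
E(A) = -2*A/7 (E(A) = 2*(A/(-7)) = 2*(A*(-⅐)) = 2*(-A/7) = -2*A/7)
K(m) = -2*m^(3/2)/7 (K(m) = (-2*m/7)*√m = -2*m^(3/2)/7)
Q(S) = -113 - S
K(l(5))/Q(-760) = (-(-30)*I*√15/7)/(-113 - 1*(-760)) = (-(-30)*I*√15/7)/(-113 + 760) = (30*I*√15/7)/647 = (30*I*√15/7)*(1/647) = 30*I*√15/4529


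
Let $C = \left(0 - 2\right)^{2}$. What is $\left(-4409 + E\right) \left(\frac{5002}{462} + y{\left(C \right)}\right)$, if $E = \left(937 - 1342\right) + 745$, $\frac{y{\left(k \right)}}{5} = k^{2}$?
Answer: $- \frac{85371689}{231} \approx -3.6957 \cdot 10^{5}$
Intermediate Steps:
$C = 4$ ($C = \left(-2\right)^{2} = 4$)
$y{\left(k \right)} = 5 k^{2}$
$E = 340$ ($E = -405 + 745 = 340$)
$\left(-4409 + E\right) \left(\frac{5002}{462} + y{\left(C \right)}\right) = \left(-4409 + 340\right) \left(\frac{5002}{462} + 5 \cdot 4^{2}\right) = - 4069 \left(5002 \cdot \frac{1}{462} + 5 \cdot 16\right) = - 4069 \left(\frac{2501}{231} + 80\right) = \left(-4069\right) \frac{20981}{231} = - \frac{85371689}{231}$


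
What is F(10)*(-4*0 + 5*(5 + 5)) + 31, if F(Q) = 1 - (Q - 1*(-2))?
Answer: -519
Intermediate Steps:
F(Q) = -1 - Q (F(Q) = 1 - (Q + 2) = 1 - (2 + Q) = 1 + (-2 - Q) = -1 - Q)
F(10)*(-4*0 + 5*(5 + 5)) + 31 = (-1 - 1*10)*(-4*0 + 5*(5 + 5)) + 31 = (-1 - 10)*(0 + 5*10) + 31 = -11*(0 + 50) + 31 = -11*50 + 31 = -550 + 31 = -519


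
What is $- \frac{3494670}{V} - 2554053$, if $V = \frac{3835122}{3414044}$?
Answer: $- \frac{3621010332491}{639187} \approx -5.665 \cdot 10^{6}$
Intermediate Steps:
$V = \frac{1917561}{1707022}$ ($V = 3835122 \cdot \frac{1}{3414044} = \frac{1917561}{1707022} \approx 1.1233$)
$- \frac{3494670}{V} - 2554053 = - \frac{3494670}{\frac{1917561}{1707022}} - 2554053 = \left(-3494670\right) \frac{1707022}{1917561} - 2554053 = - \frac{1988492857580}{639187} - 2554053 = - \frac{3621010332491}{639187}$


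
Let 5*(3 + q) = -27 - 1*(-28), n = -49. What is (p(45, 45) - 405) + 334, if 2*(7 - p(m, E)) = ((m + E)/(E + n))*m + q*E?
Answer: 2021/4 ≈ 505.25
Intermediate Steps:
q = -14/5 (q = -3 + (-27 - 1*(-28))/5 = -3 + (-27 + 28)/5 = -3 + (⅕)*1 = -3 + ⅕ = -14/5 ≈ -2.8000)
p(m, E) = 7 + 7*E/5 - m*(E + m)/(2*(-49 + E)) (p(m, E) = 7 - (((m + E)/(E - 49))*m - 14*E/5)/2 = 7 - (((E + m)/(-49 + E))*m - 14*E/5)/2 = 7 - (m*(E + m)/(-49 + E) - 14*E/5)/2 = 7 - (-14*E/5 + m*(E + m)/(-49 + E))/2 = 7 + (7*E/5 - m*(E + m)/(2*(-49 + E))) = 7 + 7*E/5 - m*(E + m)/(2*(-49 + E)))
(p(45, 45) - 405) + 334 = ((-3430 - 616*45 - 5*45² + 14*45² - 5*45*45)/(10*(-49 + 45)) - 405) + 334 = ((⅒)*(-3430 - 27720 - 5*2025 + 14*2025 - 10125)/(-4) - 405) + 334 = ((⅒)*(-¼)*(-3430 - 27720 - 10125 + 28350 - 10125) - 405) + 334 = ((⅒)*(-¼)*(-23050) - 405) + 334 = (2305/4 - 405) + 334 = 685/4 + 334 = 2021/4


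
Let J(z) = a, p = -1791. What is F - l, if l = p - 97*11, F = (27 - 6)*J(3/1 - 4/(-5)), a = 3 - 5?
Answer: 2816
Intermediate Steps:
a = -2
J(z) = -2
F = -42 (F = (27 - 6)*(-2) = 21*(-2) = -42)
l = -2858 (l = -1791 - 97*11 = -1791 - 1*1067 = -1791 - 1067 = -2858)
F - l = -42 - 1*(-2858) = -42 + 2858 = 2816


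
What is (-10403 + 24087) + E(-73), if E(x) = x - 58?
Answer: 13553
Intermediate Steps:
E(x) = -58 + x
(-10403 + 24087) + E(-73) = (-10403 + 24087) + (-58 - 73) = 13684 - 131 = 13553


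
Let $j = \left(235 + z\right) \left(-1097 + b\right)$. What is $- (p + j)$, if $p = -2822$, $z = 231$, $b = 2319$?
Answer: $-566630$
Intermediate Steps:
$j = 569452$ ($j = \left(235 + 231\right) \left(-1097 + 2319\right) = 466 \cdot 1222 = 569452$)
$- (p + j) = - (-2822 + 569452) = \left(-1\right) 566630 = -566630$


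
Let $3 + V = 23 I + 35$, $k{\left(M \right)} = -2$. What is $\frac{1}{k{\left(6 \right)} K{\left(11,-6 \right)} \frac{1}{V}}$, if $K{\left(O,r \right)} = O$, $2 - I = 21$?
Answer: $\frac{405}{22} \approx 18.409$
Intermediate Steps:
$I = -19$ ($I = 2 - 21 = -19$)
$V = -405$ ($V = -3 + \left(23 \left(-19\right) + 35\right) = -3 + \left(-437 + 35\right) = -3 - 402 = -405$)
$\frac{1}{k{\left(6 \right)} K{\left(11,-6 \right)} \frac{1}{V}} = \frac{1}{\left(-2\right) 11 \frac{1}{-405}} = \frac{1}{\left(-22\right) \left(- \frac{1}{405}\right)} = \frac{1}{\frac{22}{405}} = \frac{405}{22}$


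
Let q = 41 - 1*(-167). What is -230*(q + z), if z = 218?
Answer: -97980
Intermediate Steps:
q = 208 (q = 41 + 167 = 208)
-230*(q + z) = -230*(208 + 218) = -230*426 = -97980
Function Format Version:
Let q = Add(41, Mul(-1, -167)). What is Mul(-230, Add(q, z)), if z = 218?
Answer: -97980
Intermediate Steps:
q = 208 (q = Add(41, 167) = 208)
Mul(-230, Add(q, z)) = Mul(-230, Add(208, 218)) = Mul(-230, 426) = -97980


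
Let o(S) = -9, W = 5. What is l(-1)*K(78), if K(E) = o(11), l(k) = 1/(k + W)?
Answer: -9/4 ≈ -2.2500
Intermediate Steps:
l(k) = 1/(5 + k) (l(k) = 1/(k + 5) = 1/(5 + k))
K(E) = -9
l(-1)*K(78) = -9/(5 - 1) = -9/4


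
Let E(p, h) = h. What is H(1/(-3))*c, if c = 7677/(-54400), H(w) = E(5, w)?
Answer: 2559/54400 ≈ 0.047040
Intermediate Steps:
H(w) = w
c = -7677/54400 (c = 7677*(-1/54400) = -7677/54400 ≈ -0.14112)
H(1/(-3))*c = -7677/54400/(-3) = -1/3*(-7677/54400) = 2559/54400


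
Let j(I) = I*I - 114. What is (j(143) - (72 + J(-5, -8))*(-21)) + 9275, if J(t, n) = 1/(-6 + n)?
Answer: 62241/2 ≈ 31121.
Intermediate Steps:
j(I) = -114 + I² (j(I) = I² - 114 = -114 + I²)
(j(143) - (72 + J(-5, -8))*(-21)) + 9275 = ((-114 + 143²) - (72 + 1/(-6 - 8))*(-21)) + 9275 = ((-114 + 20449) - (72 + 1/(-14))*(-21)) + 9275 = (20335 - (72 - 1/14)*(-21)) + 9275 = (20335 - 1007*(-21)/14) + 9275 = (20335 - 1*(-3021/2)) + 9275 = (20335 + 3021/2) + 9275 = 43691/2 + 9275 = 62241/2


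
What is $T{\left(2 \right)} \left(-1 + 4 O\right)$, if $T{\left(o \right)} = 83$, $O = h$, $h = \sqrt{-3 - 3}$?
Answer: $-83 + 332 i \sqrt{6} \approx -83.0 + 813.23 i$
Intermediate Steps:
$h = i \sqrt{6}$ ($h = \sqrt{-6} = i \sqrt{6} \approx 2.4495 i$)
$O = i \sqrt{6} \approx 2.4495 i$
$T{\left(2 \right)} \left(-1 + 4 O\right) = 83 \left(-1 + 4 i \sqrt{6}\right) = -83 + 332 i \sqrt{6}$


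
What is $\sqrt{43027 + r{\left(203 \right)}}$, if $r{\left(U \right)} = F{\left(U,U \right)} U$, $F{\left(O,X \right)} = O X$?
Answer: $\sqrt{8408454} \approx 2899.7$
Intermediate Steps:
$r{\left(U \right)} = U^{3}$ ($r{\left(U \right)} = U U U = U^{2} U = U^{3}$)
$\sqrt{43027 + r{\left(203 \right)}} = \sqrt{43027 + 203^{3}} = \sqrt{43027 + 8365427} = \sqrt{8408454}$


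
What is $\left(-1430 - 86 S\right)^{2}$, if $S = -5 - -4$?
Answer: $1806336$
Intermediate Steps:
$S = -1$ ($S = -5 + 4 = -1$)
$\left(-1430 - 86 S\right)^{2} = \left(-1430 - -86\right)^{2} = \left(-1430 + 86\right)^{2} = \left(-1344\right)^{2} = 1806336$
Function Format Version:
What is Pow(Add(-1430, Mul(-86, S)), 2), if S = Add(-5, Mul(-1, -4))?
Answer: 1806336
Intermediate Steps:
S = -1 (S = Add(-5, 4) = -1)
Pow(Add(-1430, Mul(-86, S)), 2) = Pow(Add(-1430, Mul(-86, -1)), 2) = Pow(Add(-1430, 86), 2) = Pow(-1344, 2) = 1806336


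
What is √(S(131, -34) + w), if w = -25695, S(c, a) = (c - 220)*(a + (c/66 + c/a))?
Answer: I*√7082084757/561 ≈ 150.01*I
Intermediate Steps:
S(c, a) = (-220 + c)*(a + c/66 + c/a) (S(c, a) = (-220 + c)*(a + (c*(1/66) + c/a)) = (-220 + c)*(a + (c/66 + c/a)) = (-220 + c)*(a + c/66 + c/a))
√(S(131, -34) + w) = √((131² - 220*131 + (1/66)*(-34)*(131² - 14520*(-34) - 220*131 + 66*(-34)*131))/(-34) - 25695) = √(-(17161 - 28820 + (1/66)*(-34)*(17161 + 493680 - 28820 - 293964))/34 - 25695) = √(-(17161 - 28820 + (1/66)*(-34)*188057)/34 - 25695) = √(-(17161 - 28820 - 3196969/33)/34 - 25695) = √(-1/34*(-3581716/33) - 25695) = √(1790858/561 - 25695) = √(-12624037/561) = I*√7082084757/561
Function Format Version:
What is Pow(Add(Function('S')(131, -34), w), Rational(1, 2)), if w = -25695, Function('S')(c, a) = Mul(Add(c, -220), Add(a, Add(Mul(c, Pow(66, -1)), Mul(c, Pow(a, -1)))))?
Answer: Mul(Rational(1, 561), I, Pow(7082084757, Rational(1, 2))) ≈ Mul(150.01, I)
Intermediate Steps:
Function('S')(c, a) = Mul(Add(-220, c), Add(a, Mul(Rational(1, 66), c), Mul(c, Pow(a, -1)))) (Function('S')(c, a) = Mul(Add(-220, c), Add(a, Add(Mul(c, Rational(1, 66)), Mul(c, Pow(a, -1))))) = Mul(Add(-220, c), Add(a, Add(Mul(Rational(1, 66), c), Mul(c, Pow(a, -1))))) = Mul(Add(-220, c), Add(a, Mul(Rational(1, 66), c), Mul(c, Pow(a, -1)))))
Pow(Add(Function('S')(131, -34), w), Rational(1, 2)) = Pow(Add(Mul(Pow(-34, -1), Add(Pow(131, 2), Mul(-220, 131), Mul(Rational(1, 66), -34, Add(Pow(131, 2), Mul(-14520, -34), Mul(-220, 131), Mul(66, -34, 131))))), -25695), Rational(1, 2)) = Pow(Add(Mul(Rational(-1, 34), Add(17161, -28820, Mul(Rational(1, 66), -34, Add(17161, 493680, -28820, -293964)))), -25695), Rational(1, 2)) = Pow(Add(Mul(Rational(-1, 34), Add(17161, -28820, Mul(Rational(1, 66), -34, 188057))), -25695), Rational(1, 2)) = Pow(Add(Mul(Rational(-1, 34), Add(17161, -28820, Rational(-3196969, 33))), -25695), Rational(1, 2)) = Pow(Add(Mul(Rational(-1, 34), Rational(-3581716, 33)), -25695), Rational(1, 2)) = Pow(Add(Rational(1790858, 561), -25695), Rational(1, 2)) = Pow(Rational(-12624037, 561), Rational(1, 2)) = Mul(Rational(1, 561), I, Pow(7082084757, Rational(1, 2)))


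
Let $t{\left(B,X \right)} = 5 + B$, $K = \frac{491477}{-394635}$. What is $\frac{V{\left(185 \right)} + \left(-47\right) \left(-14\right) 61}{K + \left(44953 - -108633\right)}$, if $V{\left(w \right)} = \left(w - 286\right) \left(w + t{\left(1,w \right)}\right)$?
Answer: $\frac{8226955845}{60609919633} \approx 0.13574$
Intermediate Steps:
$K = - \frac{491477}{394635}$ ($K = 491477 \left(- \frac{1}{394635}\right) = - \frac{491477}{394635} \approx -1.2454$)
$V{\left(w \right)} = \left(-286 + w\right) \left(6 + w\right)$ ($V{\left(w \right)} = \left(w - 286\right) \left(w + \left(5 + 1\right)\right) = \left(-286 + w\right) \left(w + 6\right) = \left(-286 + w\right) \left(6 + w\right)$)
$\frac{V{\left(185 \right)} + \left(-47\right) \left(-14\right) 61}{K + \left(44953 - -108633\right)} = \frac{\left(-1716 + 185^{2} - 51800\right) + \left(-47\right) \left(-14\right) 61}{- \frac{491477}{394635} + \left(44953 - -108633\right)} = \frac{\left(-1716 + 34225 - 51800\right) + 658 \cdot 61}{- \frac{491477}{394635} + \left(44953 + 108633\right)} = \frac{-19291 + 40138}{- \frac{491477}{394635} + 153586} = \frac{20847}{\frac{60609919633}{394635}} = 20847 \cdot \frac{394635}{60609919633} = \frac{8226955845}{60609919633}$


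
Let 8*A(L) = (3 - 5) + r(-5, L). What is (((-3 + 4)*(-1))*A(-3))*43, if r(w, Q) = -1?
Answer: 129/8 ≈ 16.125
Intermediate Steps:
A(L) = -3/8 (A(L) = ((3 - 5) - 1)/8 = (-2 - 1)/8 = (1/8)*(-3) = -3/8)
(((-3 + 4)*(-1))*A(-3))*43 = (((-3 + 4)*(-1))*(-3/8))*43 = ((1*(-1))*(-3/8))*43 = -1*(-3/8)*43 = (3/8)*43 = 129/8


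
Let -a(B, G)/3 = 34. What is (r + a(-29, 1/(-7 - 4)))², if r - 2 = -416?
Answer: 266256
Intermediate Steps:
a(B, G) = -102 (a(B, G) = -3*34 = -102)
r = -414 (r = 2 - 416 = -414)
(r + a(-29, 1/(-7 - 4)))² = (-414 - 102)² = (-516)² = 266256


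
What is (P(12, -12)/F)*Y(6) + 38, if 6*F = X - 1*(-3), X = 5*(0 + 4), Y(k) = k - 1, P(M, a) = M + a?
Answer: 38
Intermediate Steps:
Y(k) = -1 + k
X = 20 (X = 5*4 = 20)
F = 23/6 (F = (20 - 1*(-3))/6 = (20 + 3)/6 = (⅙)*23 = 23/6 ≈ 3.8333)
(P(12, -12)/F)*Y(6) + 38 = ((12 - 12)/(23/6))*(-1 + 6) + 38 = (0*(6/23))*5 + 38 = 0*5 + 38 = 0 + 38 = 38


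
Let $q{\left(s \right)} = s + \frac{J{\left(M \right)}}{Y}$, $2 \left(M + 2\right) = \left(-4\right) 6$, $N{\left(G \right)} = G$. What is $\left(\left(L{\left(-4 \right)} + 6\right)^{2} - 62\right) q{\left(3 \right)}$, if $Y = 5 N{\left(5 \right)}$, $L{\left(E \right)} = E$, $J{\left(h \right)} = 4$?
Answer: $- \frac{4582}{25} \approx -183.28$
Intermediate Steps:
$M = -14$ ($M = -2 + \frac{\left(-4\right) 6}{2} = -2 + \frac{1}{2} \left(-24\right) = -2 - 12 = -14$)
$Y = 25$ ($Y = 5 \cdot 5 = 25$)
$q{\left(s \right)} = \frac{4}{25} + s$ ($q{\left(s \right)} = s + \frac{4}{25} = \frac{4}{25} + s$)
$\left(\left(L{\left(-4 \right)} + 6\right)^{2} - 62\right) q{\left(3 \right)} = \left(\left(-4 + 6\right)^{2} - 62\right) \left(\frac{4}{25} + 3\right) = \left(2^{2} - 62\right) \frac{79}{25} = \left(4 - 62\right) \frac{79}{25} = \left(-58\right) \frac{79}{25} = - \frac{4582}{25}$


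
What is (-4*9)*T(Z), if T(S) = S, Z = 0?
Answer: 0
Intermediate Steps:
(-4*9)*T(Z) = -4*9*0 = -36*0 = 0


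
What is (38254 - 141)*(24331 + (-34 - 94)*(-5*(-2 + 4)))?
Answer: 976112043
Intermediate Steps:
(38254 - 141)*(24331 + (-34 - 94)*(-5*(-2 + 4))) = 38113*(24331 - (-640)*2) = 38113*(24331 - 128*(-10)) = 38113*(24331 + 1280) = 38113*25611 = 976112043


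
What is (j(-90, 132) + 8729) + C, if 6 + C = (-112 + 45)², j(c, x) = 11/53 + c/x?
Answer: 15404639/1166 ≈ 13212.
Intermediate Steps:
j(c, x) = 11/53 + c/x (j(c, x) = 11*(1/53) + c/x = 11/53 + c/x)
C = 4483 (C = -6 + (-112 + 45)² = -6 + (-67)² = -6 + 4489 = 4483)
(j(-90, 132) + 8729) + C = ((11/53 - 90/132) + 8729) + 4483 = ((11/53 - 90*1/132) + 8729) + 4483 = ((11/53 - 15/22) + 8729) + 4483 = (-553/1166 + 8729) + 4483 = 10177461/1166 + 4483 = 15404639/1166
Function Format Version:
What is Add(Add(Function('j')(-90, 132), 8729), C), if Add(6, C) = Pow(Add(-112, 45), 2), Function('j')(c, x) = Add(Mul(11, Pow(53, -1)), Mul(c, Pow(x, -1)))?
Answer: Rational(15404639, 1166) ≈ 13212.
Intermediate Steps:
Function('j')(c, x) = Add(Rational(11, 53), Mul(c, Pow(x, -1))) (Function('j')(c, x) = Add(Mul(11, Rational(1, 53)), Mul(c, Pow(x, -1))) = Add(Rational(11, 53), Mul(c, Pow(x, -1))))
C = 4483 (C = Add(-6, Pow(Add(-112, 45), 2)) = Add(-6, Pow(-67, 2)) = Add(-6, 4489) = 4483)
Add(Add(Function('j')(-90, 132), 8729), C) = Add(Add(Add(Rational(11, 53), Mul(-90, Pow(132, -1))), 8729), 4483) = Add(Add(Add(Rational(11, 53), Mul(-90, Rational(1, 132))), 8729), 4483) = Add(Add(Add(Rational(11, 53), Rational(-15, 22)), 8729), 4483) = Add(Add(Rational(-553, 1166), 8729), 4483) = Add(Rational(10177461, 1166), 4483) = Rational(15404639, 1166)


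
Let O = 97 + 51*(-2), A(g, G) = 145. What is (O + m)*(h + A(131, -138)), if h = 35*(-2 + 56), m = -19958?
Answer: -40624705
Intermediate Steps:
O = -5 (O = 97 - 102 = -5)
h = 1890 (h = 35*54 = 1890)
(O + m)*(h + A(131, -138)) = (-5 - 19958)*(1890 + 145) = -19963*2035 = -40624705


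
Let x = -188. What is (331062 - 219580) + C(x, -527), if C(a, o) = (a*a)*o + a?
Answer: -18514994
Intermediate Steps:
C(a, o) = a + o*a**2 (C(a, o) = a**2*o + a = o*a**2 + a = a + o*a**2)
(331062 - 219580) + C(x, -527) = (331062 - 219580) - 188*(1 - 188*(-527)) = 111482 - 188*(1 + 99076) = 111482 - 188*99077 = 111482 - 18626476 = -18514994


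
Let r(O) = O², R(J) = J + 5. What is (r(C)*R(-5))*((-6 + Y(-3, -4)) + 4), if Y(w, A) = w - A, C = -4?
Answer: 0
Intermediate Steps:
R(J) = 5 + J
(r(C)*R(-5))*((-6 + Y(-3, -4)) + 4) = ((-4)²*(5 - 5))*((-6 + (-3 - 1*(-4))) + 4) = (16*0)*((-6 + (-3 + 4)) + 4) = 0*((-6 + 1) + 4) = 0*(-5 + 4) = 0*(-1) = 0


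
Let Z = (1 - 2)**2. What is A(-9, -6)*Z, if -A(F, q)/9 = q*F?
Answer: -486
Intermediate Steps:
A(F, q) = -9*F*q (A(F, q) = -9*q*F = -9*F*q)
Z = 1 (Z = (-1)**2 = 1)
A(-9, -6)*Z = -9*(-9)*(-6)*1 = -486*1 = -486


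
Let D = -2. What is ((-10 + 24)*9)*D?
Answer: -252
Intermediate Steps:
((-10 + 24)*9)*D = ((-10 + 24)*9)*(-2) = (14*9)*(-2) = 126*(-2) = -252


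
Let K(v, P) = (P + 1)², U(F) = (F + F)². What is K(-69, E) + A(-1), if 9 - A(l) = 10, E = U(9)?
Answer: 105624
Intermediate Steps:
U(F) = 4*F² (U(F) = (2*F)² = 4*F²)
E = 324 (E = 4*9² = 4*81 = 324)
A(l) = -1 (A(l) = 9 - 1*10 = 9 - 10 = -1)
K(v, P) = (1 + P)²
K(-69, E) + A(-1) = (1 + 324)² - 1 = 325² - 1 = 105625 - 1 = 105624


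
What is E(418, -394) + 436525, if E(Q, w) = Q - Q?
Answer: 436525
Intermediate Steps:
E(Q, w) = 0
E(418, -394) + 436525 = 0 + 436525 = 436525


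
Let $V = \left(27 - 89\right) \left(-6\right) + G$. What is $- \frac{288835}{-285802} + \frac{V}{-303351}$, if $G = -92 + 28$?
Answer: $\frac{87530359069}{86698322502} \approx 1.0096$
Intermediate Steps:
$G = -64$
$V = 308$ ($V = \left(27 - 89\right) \left(-6\right) - 64 = \left(-62\right) \left(-6\right) - 64 = 372 - 64 = 308$)
$- \frac{288835}{-285802} + \frac{V}{-303351} = - \frac{288835}{-285802} + \frac{308}{-303351} = \left(-288835\right) \left(- \frac{1}{285802}\right) + 308 \left(- \frac{1}{303351}\right) = \frac{288835}{285802} - \frac{308}{303351} = \frac{87530359069}{86698322502}$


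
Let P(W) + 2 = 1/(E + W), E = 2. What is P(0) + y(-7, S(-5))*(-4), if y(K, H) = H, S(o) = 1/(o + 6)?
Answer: -11/2 ≈ -5.5000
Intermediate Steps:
S(o) = 1/(6 + o)
P(W) = -2 + 1/(2 + W)
P(0) + y(-7, S(-5))*(-4) = (-3 - 2*0)/(2 + 0) - 4/(6 - 5) = (-3 + 0)/2 - 4/1 = (½)*(-3) + 1*(-4) = -3/2 - 4 = -11/2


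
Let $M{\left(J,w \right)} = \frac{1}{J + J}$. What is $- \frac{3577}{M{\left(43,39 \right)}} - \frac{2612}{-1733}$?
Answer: $- \frac{533106314}{1733} \approx -3.0762 \cdot 10^{5}$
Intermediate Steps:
$M{\left(J,w \right)} = \frac{1}{2 J}$
$- \frac{3577}{M{\left(43,39 \right)}} - \frac{2612}{-1733} = - \frac{3577}{\frac{1}{2} \cdot \frac{1}{43}} - \frac{2612}{-1733} = - \frac{3577}{\frac{1}{2} \cdot \frac{1}{43}} - - \frac{2612}{1733} = - 3577 \frac{1}{\frac{1}{86}} + \frac{2612}{1733} = \left(-3577\right) 86 + \frac{2612}{1733} = -307622 + \frac{2612}{1733} = - \frac{533106314}{1733}$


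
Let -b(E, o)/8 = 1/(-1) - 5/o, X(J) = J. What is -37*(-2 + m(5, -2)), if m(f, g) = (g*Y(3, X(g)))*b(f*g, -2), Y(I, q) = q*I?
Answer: 5402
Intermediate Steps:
Y(I, q) = I*q
b(E, o) = 8 + 40/o (b(E, o) = -8*(1/(-1) - 5/o) = -8*(1*(-1) - 5/o) = -8*(-1 - 5/o) = 8 + 40/o)
m(f, g) = -36*g² (m(f, g) = (g*(3*g))*(8 + 40/(-2)) = (3*g²)*(8 + 40*(-½)) = (3*g²)*(8 - 20) = (3*g²)*(-12) = -36*g²)
-37*(-2 + m(5, -2)) = -37*(-2 - 36*(-2)²) = -37*(-2 - 36*4) = -37*(-2 - 144) = -37*(-146) = 5402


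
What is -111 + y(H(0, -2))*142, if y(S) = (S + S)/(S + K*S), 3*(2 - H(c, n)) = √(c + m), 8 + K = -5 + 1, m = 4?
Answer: -1505/11 ≈ -136.82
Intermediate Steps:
K = -12 (K = -8 + (-5 + 1) = -8 - 4 = -12)
H(c, n) = 2 - √(4 + c)/3 (H(c, n) = 2 - √(c + 4)/3 = 2 - √(4 + c)/3)
y(S) = -2/11 (y(S) = (S + S)/(S - 12*S) = (2*S)/((-11*S)) = (2*S)*(-1/(11*S)) = -2/11)
-111 + y(H(0, -2))*142 = -111 - 2/11*142 = -111 - 284/11 = -1505/11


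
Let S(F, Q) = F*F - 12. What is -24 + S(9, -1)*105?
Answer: 7221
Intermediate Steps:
S(F, Q) = -12 + F**2 (S(F, Q) = F**2 - 12 = -12 + F**2)
-24 + S(9, -1)*105 = -24 + (-12 + 9**2)*105 = -24 + (-12 + 81)*105 = -24 + 69*105 = -24 + 7245 = 7221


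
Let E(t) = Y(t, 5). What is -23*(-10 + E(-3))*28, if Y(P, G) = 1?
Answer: 5796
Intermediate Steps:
E(t) = 1
-23*(-10 + E(-3))*28 = -23*(-10 + 1)*28 = -23*(-9)*28 = 207*28 = 5796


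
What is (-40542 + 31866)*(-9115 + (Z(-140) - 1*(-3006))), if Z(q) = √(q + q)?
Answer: 53001684 - 17352*I*√70 ≈ 5.3002e+7 - 1.4518e+5*I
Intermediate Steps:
Z(q) = √2*√q (Z(q) = √(2*q) = √2*√q)
(-40542 + 31866)*(-9115 + (Z(-140) - 1*(-3006))) = (-40542 + 31866)*(-9115 + (√2*√(-140) - 1*(-3006))) = -8676*(-9115 + (√2*(2*I*√35) + 3006)) = -8676*(-9115 + (2*I*√70 + 3006)) = -8676*(-9115 + (3006 + 2*I*√70)) = -8676*(-6109 + 2*I*√70) = 53001684 - 17352*I*√70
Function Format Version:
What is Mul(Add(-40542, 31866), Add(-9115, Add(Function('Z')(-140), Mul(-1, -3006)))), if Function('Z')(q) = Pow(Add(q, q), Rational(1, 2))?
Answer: Add(53001684, Mul(-17352, I, Pow(70, Rational(1, 2)))) ≈ Add(5.3002e+7, Mul(-1.4518e+5, I))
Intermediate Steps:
Function('Z')(q) = Mul(Pow(2, Rational(1, 2)), Pow(q, Rational(1, 2))) (Function('Z')(q) = Pow(Mul(2, q), Rational(1, 2)) = Mul(Pow(2, Rational(1, 2)), Pow(q, Rational(1, 2))))
Mul(Add(-40542, 31866), Add(-9115, Add(Function('Z')(-140), Mul(-1, -3006)))) = Mul(Add(-40542, 31866), Add(-9115, Add(Mul(Pow(2, Rational(1, 2)), Pow(-140, Rational(1, 2))), Mul(-1, -3006)))) = Mul(-8676, Add(-9115, Add(Mul(Pow(2, Rational(1, 2)), Mul(2, I, Pow(35, Rational(1, 2)))), 3006))) = Mul(-8676, Add(-9115, Add(Mul(2, I, Pow(70, Rational(1, 2))), 3006))) = Mul(-8676, Add(-9115, Add(3006, Mul(2, I, Pow(70, Rational(1, 2)))))) = Mul(-8676, Add(-6109, Mul(2, I, Pow(70, Rational(1, 2))))) = Add(53001684, Mul(-17352, I, Pow(70, Rational(1, 2))))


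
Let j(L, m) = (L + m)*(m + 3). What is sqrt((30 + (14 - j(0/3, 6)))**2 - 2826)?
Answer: I*sqrt(2726) ≈ 52.211*I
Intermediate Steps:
j(L, m) = (3 + m)*(L + m) (j(L, m) = (L + m)*(3 + m) = (3 + m)*(L + m))
sqrt((30 + (14 - j(0/3, 6)))**2 - 2826) = sqrt((30 + (14 - (6**2 + 3*(0/3) + 3*6 + (0/3)*6)))**2 - 2826) = sqrt((30 + (14 - (36 + 3*(0*(1/3)) + 18 + (0*(1/3))*6)))**2 - 2826) = sqrt((30 + (14 - (36 + 3*0 + 18 + 0*6)))**2 - 2826) = sqrt((30 + (14 - (36 + 0 + 18 + 0)))**2 - 2826) = sqrt((30 + (14 - 1*54))**2 - 2826) = sqrt((30 + (14 - 54))**2 - 2826) = sqrt((30 - 40)**2 - 2826) = sqrt((-10)**2 - 2826) = sqrt(100 - 2826) = sqrt(-2726) = I*sqrt(2726)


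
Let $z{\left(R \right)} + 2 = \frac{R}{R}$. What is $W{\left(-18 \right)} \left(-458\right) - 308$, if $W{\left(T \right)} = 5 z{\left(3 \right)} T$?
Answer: $-41528$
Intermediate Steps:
$z{\left(R \right)} = -1$ ($z{\left(R \right)} = -2 + \frac{R}{R} = -2 + 1 = -1$)
$W{\left(T \right)} = - 5 T$ ($W{\left(T \right)} = 5 \left(-1\right) T = - 5 T$)
$W{\left(-18 \right)} \left(-458\right) - 308 = \left(-5\right) \left(-18\right) \left(-458\right) - 308 = 90 \left(-458\right) - 308 = -41220 - 308 = -41528$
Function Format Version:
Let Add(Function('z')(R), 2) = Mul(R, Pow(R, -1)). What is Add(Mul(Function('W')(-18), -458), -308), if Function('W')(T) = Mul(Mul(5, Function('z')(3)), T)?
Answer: -41528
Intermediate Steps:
Function('z')(R) = -1 (Function('z')(R) = Add(-2, Mul(R, Pow(R, -1))) = Add(-2, 1) = -1)
Function('W')(T) = Mul(-5, T) (Function('W')(T) = Mul(Mul(5, -1), T) = Mul(-5, T))
Add(Mul(Function('W')(-18), -458), -308) = Add(Mul(Mul(-5, -18), -458), -308) = Add(Mul(90, -458), -308) = Add(-41220, -308) = -41528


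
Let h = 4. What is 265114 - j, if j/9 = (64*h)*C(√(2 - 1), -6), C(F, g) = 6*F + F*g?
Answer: 265114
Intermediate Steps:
j = 0 (j = 9*((64*4)*(√(2 - 1)*(6 - 6))) = 9*(256*(√1*0)) = 9*(256*(1*0)) = 9*(256*0) = 9*0 = 0)
265114 - j = 265114 - 1*0 = 265114 + 0 = 265114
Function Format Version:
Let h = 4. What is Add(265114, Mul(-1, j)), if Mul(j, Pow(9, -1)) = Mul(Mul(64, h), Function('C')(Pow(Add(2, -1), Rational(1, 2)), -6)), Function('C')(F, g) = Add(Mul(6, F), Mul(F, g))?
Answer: 265114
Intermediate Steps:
j = 0 (j = Mul(9, Mul(Mul(64, 4), Mul(Pow(Add(2, -1), Rational(1, 2)), Add(6, -6)))) = Mul(9, Mul(256, Mul(Pow(1, Rational(1, 2)), 0))) = Mul(9, Mul(256, Mul(1, 0))) = Mul(9, Mul(256, 0)) = Mul(9, 0) = 0)
Add(265114, Mul(-1, j)) = Add(265114, Mul(-1, 0)) = Add(265114, 0) = 265114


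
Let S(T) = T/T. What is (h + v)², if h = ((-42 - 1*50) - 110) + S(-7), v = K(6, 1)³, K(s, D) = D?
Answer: 40000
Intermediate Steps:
S(T) = 1
v = 1 (v = 1³ = 1)
h = -201 (h = ((-42 - 1*50) - 110) + 1 = ((-42 - 50) - 110) + 1 = (-92 - 110) + 1 = -202 + 1 = -201)
(h + v)² = (-201 + 1)² = (-200)² = 40000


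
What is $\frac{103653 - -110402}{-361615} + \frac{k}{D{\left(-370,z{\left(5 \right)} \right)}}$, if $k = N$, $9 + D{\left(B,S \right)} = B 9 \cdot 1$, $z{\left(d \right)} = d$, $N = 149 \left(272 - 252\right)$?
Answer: $- \frac{11563499}{7789887} \approx -1.4844$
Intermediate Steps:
$N = 2980$ ($N = 149 \cdot 20 = 2980$)
$D{\left(B,S \right)} = -9 + 9 B$ ($D{\left(B,S \right)} = -9 + B 9 \cdot 1 = -9 + 9 B 1 = -9 + 9 B$)
$k = 2980$
$\frac{103653 - -110402}{-361615} + \frac{k}{D{\left(-370,z{\left(5 \right)} \right)}} = \frac{103653 - -110402}{-361615} + \frac{2980}{-9 + 9 \left(-370\right)} = \left(103653 + 110402\right) \left(- \frac{1}{361615}\right) + \frac{2980}{-9 - 3330} = 214055 \left(- \frac{1}{361615}\right) + \frac{2980}{-3339} = - \frac{1381}{2333} + 2980 \left(- \frac{1}{3339}\right) = - \frac{1381}{2333} - \frac{2980}{3339} = - \frac{11563499}{7789887}$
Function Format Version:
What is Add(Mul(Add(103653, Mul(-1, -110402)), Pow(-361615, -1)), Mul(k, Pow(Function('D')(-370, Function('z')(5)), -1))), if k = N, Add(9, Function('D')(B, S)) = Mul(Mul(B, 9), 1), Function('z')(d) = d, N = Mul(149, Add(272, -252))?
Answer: Rational(-11563499, 7789887) ≈ -1.4844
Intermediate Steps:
N = 2980 (N = Mul(149, 20) = 2980)
Function('D')(B, S) = Add(-9, Mul(9, B)) (Function('D')(B, S) = Add(-9, Mul(Mul(B, 9), 1)) = Add(-9, Mul(Mul(9, B), 1)) = Add(-9, Mul(9, B)))
k = 2980
Add(Mul(Add(103653, Mul(-1, -110402)), Pow(-361615, -1)), Mul(k, Pow(Function('D')(-370, Function('z')(5)), -1))) = Add(Mul(Add(103653, Mul(-1, -110402)), Pow(-361615, -1)), Mul(2980, Pow(Add(-9, Mul(9, -370)), -1))) = Add(Mul(Add(103653, 110402), Rational(-1, 361615)), Mul(2980, Pow(Add(-9, -3330), -1))) = Add(Mul(214055, Rational(-1, 361615)), Mul(2980, Pow(-3339, -1))) = Add(Rational(-1381, 2333), Mul(2980, Rational(-1, 3339))) = Add(Rational(-1381, 2333), Rational(-2980, 3339)) = Rational(-11563499, 7789887)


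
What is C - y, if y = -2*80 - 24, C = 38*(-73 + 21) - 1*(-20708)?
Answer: 18916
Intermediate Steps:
C = 18732 (C = 38*(-52) + 20708 = -1976 + 20708 = 18732)
y = -184 (y = -160 - 24 = -184)
C - y = 18732 - 1*(-184) = 18732 + 184 = 18916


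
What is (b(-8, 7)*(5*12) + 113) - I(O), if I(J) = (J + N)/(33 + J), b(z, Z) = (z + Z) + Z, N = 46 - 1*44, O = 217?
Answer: 118031/250 ≈ 472.12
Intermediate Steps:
N = 2 (N = 46 - 44 = 2)
b(z, Z) = z + 2*Z (b(z, Z) = (Z + z) + Z = z + 2*Z)
I(J) = (2 + J)/(33 + J) (I(J) = (J + 2)/(33 + J) = (2 + J)/(33 + J))
(b(-8, 7)*(5*12) + 113) - I(O) = ((-8 + 2*7)*(5*12) + 113) - (2 + 217)/(33 + 217) = ((-8 + 14)*60 + 113) - 219/250 = (6*60 + 113) - 219/250 = (360 + 113) - 1*219/250 = 473 - 219/250 = 118031/250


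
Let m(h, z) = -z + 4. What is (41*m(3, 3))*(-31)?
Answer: -1271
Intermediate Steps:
m(h, z) = 4 - z
(41*m(3, 3))*(-31) = (41*(4 - 1*3))*(-31) = (41*(4 - 3))*(-31) = (41*1)*(-31) = 41*(-31) = -1271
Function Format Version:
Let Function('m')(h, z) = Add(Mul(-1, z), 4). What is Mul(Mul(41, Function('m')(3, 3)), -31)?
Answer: -1271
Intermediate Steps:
Function('m')(h, z) = Add(4, Mul(-1, z))
Mul(Mul(41, Function('m')(3, 3)), -31) = Mul(Mul(41, Add(4, Mul(-1, 3))), -31) = Mul(Mul(41, Add(4, -3)), -31) = Mul(Mul(41, 1), -31) = Mul(41, -31) = -1271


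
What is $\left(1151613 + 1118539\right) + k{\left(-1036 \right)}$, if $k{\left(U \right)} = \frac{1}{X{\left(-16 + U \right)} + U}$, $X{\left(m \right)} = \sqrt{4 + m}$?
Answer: $\frac{609731044813}{268586} - \frac{i \sqrt{262}}{537172} \approx 2.2702 \cdot 10^{6} - 3.0133 \cdot 10^{-5} i$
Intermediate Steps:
$k{\left(U \right)} = \frac{1}{U + \sqrt{-12 + U}}$ ($k{\left(U \right)} = \frac{1}{\sqrt{4 + \left(-16 + U\right)} + U} = \frac{1}{\sqrt{-12 + U} + U} = \frac{1}{U + \sqrt{-12 + U}}$)
$\left(1151613 + 1118539\right) + k{\left(-1036 \right)} = \left(1151613 + 1118539\right) + \frac{1}{-1036 + \sqrt{-12 - 1036}} = 2270152 + \frac{1}{-1036 + \sqrt{-1048}} = 2270152 + \frac{1}{-1036 + 2 i \sqrt{262}}$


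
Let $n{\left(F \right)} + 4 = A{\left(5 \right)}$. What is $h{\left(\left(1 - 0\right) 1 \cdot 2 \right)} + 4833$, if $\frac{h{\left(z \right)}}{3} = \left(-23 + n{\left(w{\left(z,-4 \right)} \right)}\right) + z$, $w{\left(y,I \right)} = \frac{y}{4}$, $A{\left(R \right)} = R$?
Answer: $4773$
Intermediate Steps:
$w{\left(y,I \right)} = \frac{y}{4}$ ($w{\left(y,I \right)} = y \frac{1}{4} = \frac{y}{4}$)
$n{\left(F \right)} = 1$ ($n{\left(F \right)} = -4 + 5 = 1$)
$h{\left(z \right)} = -66 + 3 z$ ($h{\left(z \right)} = 3 \left(\left(-23 + 1\right) + z\right) = 3 \left(-22 + z\right) = -66 + 3 z$)
$h{\left(\left(1 - 0\right) 1 \cdot 2 \right)} + 4833 = \left(-66 + 3 \left(1 - 0\right) 1 \cdot 2\right) + 4833 = \left(-66 + 3 \left(1 + 0\right) 1 \cdot 2\right) + 4833 = \left(-66 + 3 \cdot 1 \cdot 1 \cdot 2\right) + 4833 = \left(-66 + 3 \cdot 1 \cdot 2\right) + 4833 = \left(-66 + 3 \cdot 2\right) + 4833 = \left(-66 + 6\right) + 4833 = -60 + 4833 = 4773$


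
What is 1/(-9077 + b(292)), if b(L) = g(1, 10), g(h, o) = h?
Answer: -1/9076 ≈ -0.00011018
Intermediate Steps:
b(L) = 1
1/(-9077 + b(292)) = 1/(-9077 + 1) = 1/(-9076) = -1/9076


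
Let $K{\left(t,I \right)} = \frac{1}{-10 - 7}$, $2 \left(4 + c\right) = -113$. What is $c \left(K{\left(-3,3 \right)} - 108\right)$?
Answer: $\frac{222277}{34} \approx 6537.6$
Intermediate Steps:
$c = - \frac{121}{2}$ ($c = -4 + \frac{1}{2} \left(-113\right) = -4 - \frac{113}{2} = - \frac{121}{2} \approx -60.5$)
$K{\left(t,I \right)} = - \frac{1}{17}$ ($K{\left(t,I \right)} = \frac{1}{-10 - 7} = \frac{1}{-17} = - \frac{1}{17}$)
$c \left(K{\left(-3,3 \right)} - 108\right) = - \frac{121 \left(- \frac{1}{17} - 108\right)}{2} = \left(- \frac{121}{2}\right) \left(- \frac{1837}{17}\right) = \frac{222277}{34}$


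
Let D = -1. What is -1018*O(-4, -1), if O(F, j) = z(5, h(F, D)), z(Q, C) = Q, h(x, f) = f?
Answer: -5090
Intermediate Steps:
O(F, j) = 5
-1018*O(-4, -1) = -1018*5 = -5090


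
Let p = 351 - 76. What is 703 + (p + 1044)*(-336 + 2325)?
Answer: 2624194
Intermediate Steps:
p = 275
703 + (p + 1044)*(-336 + 2325) = 703 + (275 + 1044)*(-336 + 2325) = 703 + 1319*1989 = 703 + 2623491 = 2624194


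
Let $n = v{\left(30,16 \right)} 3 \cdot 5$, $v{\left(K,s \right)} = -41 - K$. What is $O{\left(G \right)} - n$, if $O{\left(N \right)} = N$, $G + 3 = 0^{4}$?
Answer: $1062$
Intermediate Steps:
$G = -3$ ($G = -3 + 0^{4} = -3 + 0 = -3$)
$n = -1065$ ($n = \left(-41 - 30\right) 3 \cdot 5 = \left(-41 - 30\right) 15 = \left(-71\right) 15 = -1065$)
$O{\left(G \right)} - n = -3 - -1065 = -3 + 1065 = 1062$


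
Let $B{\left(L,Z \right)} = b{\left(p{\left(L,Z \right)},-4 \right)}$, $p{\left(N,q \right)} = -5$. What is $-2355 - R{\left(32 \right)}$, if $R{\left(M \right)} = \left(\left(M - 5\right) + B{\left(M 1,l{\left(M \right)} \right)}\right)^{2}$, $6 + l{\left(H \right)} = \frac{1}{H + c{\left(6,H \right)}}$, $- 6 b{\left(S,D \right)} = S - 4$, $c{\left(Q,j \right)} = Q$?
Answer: $- \frac{12669}{4} \approx -3167.3$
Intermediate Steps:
$b{\left(S,D \right)} = \frac{2}{3} - \frac{S}{6}$ ($b{\left(S,D \right)} = - \frac{S - 4}{6} = - \frac{-4 + S}{6} = \frac{2}{3} - \frac{S}{6}$)
$l{\left(H \right)} = -6 + \frac{1}{6 + H}$ ($l{\left(H \right)} = -6 + \frac{1}{H + 6} = -6 + \frac{1}{6 + H}$)
$B{\left(L,Z \right)} = \frac{3}{2}$ ($B{\left(L,Z \right)} = \frac{2}{3} - - \frac{5}{6} = \frac{2}{3} + \frac{5}{6} = \frac{3}{2}$)
$R{\left(M \right)} = \left(- \frac{7}{2} + M\right)^{2}$ ($R{\left(M \right)} = \left(\left(M - 5\right) + \frac{3}{2}\right)^{2} = \left(\left(-5 + M\right) + \frac{3}{2}\right)^{2} = \left(- \frac{7}{2} + M\right)^{2}$)
$-2355 - R{\left(32 \right)} = -2355 - \frac{\left(-7 + 2 \cdot 32\right)^{2}}{4} = -2355 - \frac{\left(-7 + 64\right)^{2}}{4} = -2355 - \frac{57^{2}}{4} = -2355 - \frac{1}{4} \cdot 3249 = -2355 - \frac{3249}{4} = - \frac{12669}{4}$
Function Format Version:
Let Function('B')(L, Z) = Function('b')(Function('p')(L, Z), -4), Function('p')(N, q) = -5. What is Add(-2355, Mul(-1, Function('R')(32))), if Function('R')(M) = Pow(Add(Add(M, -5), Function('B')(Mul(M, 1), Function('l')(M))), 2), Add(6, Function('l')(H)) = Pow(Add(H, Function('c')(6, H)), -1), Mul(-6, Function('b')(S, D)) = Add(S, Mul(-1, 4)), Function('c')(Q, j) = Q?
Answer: Rational(-12669, 4) ≈ -3167.3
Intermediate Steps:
Function('b')(S, D) = Add(Rational(2, 3), Mul(Rational(-1, 6), S)) (Function('b')(S, D) = Mul(Rational(-1, 6), Add(S, Mul(-1, 4))) = Mul(Rational(-1, 6), Add(S, -4)) = Mul(Rational(-1, 6), Add(-4, S)) = Add(Rational(2, 3), Mul(Rational(-1, 6), S)))
Function('l')(H) = Add(-6, Pow(Add(6, H), -1)) (Function('l')(H) = Add(-6, Pow(Add(H, 6), -1)) = Add(-6, Pow(Add(6, H), -1)))
Function('B')(L, Z) = Rational(3, 2) (Function('B')(L, Z) = Add(Rational(2, 3), Mul(Rational(-1, 6), -5)) = Add(Rational(2, 3), Rational(5, 6)) = Rational(3, 2))
Function('R')(M) = Pow(Add(Rational(-7, 2), M), 2) (Function('R')(M) = Pow(Add(Add(M, -5), Rational(3, 2)), 2) = Pow(Add(Add(-5, M), Rational(3, 2)), 2) = Pow(Add(Rational(-7, 2), M), 2))
Add(-2355, Mul(-1, Function('R')(32))) = Add(-2355, Mul(-1, Mul(Rational(1, 4), Pow(Add(-7, Mul(2, 32)), 2)))) = Add(-2355, Mul(-1, Mul(Rational(1, 4), Pow(Add(-7, 64), 2)))) = Add(-2355, Mul(-1, Mul(Rational(1, 4), Pow(57, 2)))) = Add(-2355, Mul(-1, Mul(Rational(1, 4), 3249))) = Add(-2355, Mul(-1, Rational(3249, 4))) = Add(-2355, Rational(-3249, 4)) = Rational(-12669, 4)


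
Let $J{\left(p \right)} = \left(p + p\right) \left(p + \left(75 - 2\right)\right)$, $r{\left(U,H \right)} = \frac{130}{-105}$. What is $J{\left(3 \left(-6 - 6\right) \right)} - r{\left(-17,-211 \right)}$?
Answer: $- \frac{55918}{21} \approx -2662.8$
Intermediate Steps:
$r{\left(U,H \right)} = - \frac{26}{21}$ ($r{\left(U,H \right)} = 130 \left(- \frac{1}{105}\right) = - \frac{26}{21}$)
$J{\left(p \right)} = 2 p \left(73 + p\right)$ ($J{\left(p \right)} = 2 p \left(p + 73\right) = 2 p \left(73 + p\right)$)
$J{\left(3 \left(-6 - 6\right) \right)} - r{\left(-17,-211 \right)} = 2 \cdot 3 \left(-6 - 6\right) \left(73 + 3 \left(-6 - 6\right)\right) - - \frac{26}{21} = 2 \cdot 3 \left(-12\right) \left(73 + 3 \left(-12\right)\right) + \frac{26}{21} = 2 \left(-36\right) \left(73 - 36\right) + \frac{26}{21} = 2 \left(-36\right) 37 + \frac{26}{21} = -2664 + \frac{26}{21} = - \frac{55918}{21}$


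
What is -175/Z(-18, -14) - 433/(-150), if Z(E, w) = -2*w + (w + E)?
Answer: 13991/300 ≈ 46.637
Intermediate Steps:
Z(E, w) = E - w (Z(E, w) = -2*w + (E + w) = E - w)
-175/Z(-18, -14) - 433/(-150) = -175/(-18 - 1*(-14)) - 433/(-150) = -175/(-18 + 14) - 433*(-1/150) = -175/(-4) + 433/150 = -175*(-1/4) + 433/150 = 175/4 + 433/150 = 13991/300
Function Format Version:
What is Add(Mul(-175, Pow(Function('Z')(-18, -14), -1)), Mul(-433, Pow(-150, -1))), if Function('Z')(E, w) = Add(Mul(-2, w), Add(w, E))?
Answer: Rational(13991, 300) ≈ 46.637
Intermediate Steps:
Function('Z')(E, w) = Add(E, Mul(-1, w)) (Function('Z')(E, w) = Add(Mul(-2, w), Add(E, w)) = Add(E, Mul(-1, w)))
Add(Mul(-175, Pow(Function('Z')(-18, -14), -1)), Mul(-433, Pow(-150, -1))) = Add(Mul(-175, Pow(Add(-18, Mul(-1, -14)), -1)), Mul(-433, Pow(-150, -1))) = Add(Mul(-175, Pow(Add(-18, 14), -1)), Mul(-433, Rational(-1, 150))) = Add(Mul(-175, Pow(-4, -1)), Rational(433, 150)) = Add(Mul(-175, Rational(-1, 4)), Rational(433, 150)) = Add(Rational(175, 4), Rational(433, 150)) = Rational(13991, 300)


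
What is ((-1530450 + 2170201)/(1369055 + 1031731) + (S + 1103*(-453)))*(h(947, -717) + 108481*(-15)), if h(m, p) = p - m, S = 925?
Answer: 1950343100558031067/2400786 ≈ 8.1238e+11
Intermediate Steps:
((-1530450 + 2170201)/(1369055 + 1031731) + (S + 1103*(-453)))*(h(947, -717) + 108481*(-15)) = ((-1530450 + 2170201)/(1369055 + 1031731) + (925 + 1103*(-453)))*((-717 - 1*947) + 108481*(-15)) = (639751/2400786 + (925 - 499659))*((-717 - 947) - 1627215) = (639751*(1/2400786) - 498734)*(-1664 - 1627215) = (639751/2400786 - 498734)*(-1628879) = -1197352965173/2400786*(-1628879) = 1950343100558031067/2400786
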